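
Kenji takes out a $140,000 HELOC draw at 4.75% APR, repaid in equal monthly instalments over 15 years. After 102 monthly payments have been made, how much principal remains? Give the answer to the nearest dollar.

With monthly rate i = 4.75%/12 = 0.0039583, the balance after k of n payments is P · [(1+i)^n − (1+i)^k] / [(1+i)^n − 1].
(1+0.0039583)^180 = 2.03621675 and (1+0.0039583)^102 = 1.49623659, so the balance is 140,000 × (2.03621675 − 1.49623659) / (2.03621675 − 1) = $72,955.03.

$72,955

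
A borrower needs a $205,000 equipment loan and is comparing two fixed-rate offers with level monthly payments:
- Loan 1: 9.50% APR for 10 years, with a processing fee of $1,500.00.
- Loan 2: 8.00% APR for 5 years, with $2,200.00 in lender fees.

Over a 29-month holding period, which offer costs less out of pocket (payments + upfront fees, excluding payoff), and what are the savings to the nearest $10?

Loan 1 by $44,320

Loan 1: monthly rate = 9.5%/12 = 0.0079167; payment = 205,000 × 0.0079167 / (1 − (1+0.0079167)^−120) = $2,652.65.
Loan 2: monthly rate = 8%/12 = 0.0066667; payment = 205,000 × 0.0066667 / (1 − (1+0.0066667)^−60) = $4,156.66.
Over 29 months: Loan 1 costs 29 × $2,652.65 + $1,500.00 = $78,426.85; Loan 2 costs 29 × $4,156.66 + $2,200.00 = $122,743.14.
Loan 1 is cheaper by $122,743.14 − $78,426.85 = $44,316.29.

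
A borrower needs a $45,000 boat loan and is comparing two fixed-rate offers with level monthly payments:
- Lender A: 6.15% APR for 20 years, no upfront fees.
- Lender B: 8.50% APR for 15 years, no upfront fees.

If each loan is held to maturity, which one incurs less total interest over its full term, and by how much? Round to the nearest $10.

Lender A: monthly rate = 6.15%/12 = 0.0051250; payment = 45,000 × 0.0051250 / (1 − (1+0.0051250)^−240) = $326.30.
Total interest on Lender A = 240 × $326.30 − $45,000 = $33,312.00.
Lender B: at 8.50% the monthly rate is 0.0070833, so the payment is 45,000 × 0.0070833 / (1 − 1.0070833^−180) = $443.13.
Total interest on Lender B = 180 × $443.13 − $45,000 = $34,763.40.
Lender A is lower by $1,451.40.

Lender A by $1,450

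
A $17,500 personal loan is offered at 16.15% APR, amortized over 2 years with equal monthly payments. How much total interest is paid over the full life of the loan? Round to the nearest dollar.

$3,095

Monthly rate = 16.15%/12 = 0.0134583; payment = 17,500 × 0.0134583 / (1 − (1+0.0134583)^−24) = $858.11.
Total paid = 24 × $858.11 = $20,594.64; interest = $20,594.64 − $17,500 = $3,094.64.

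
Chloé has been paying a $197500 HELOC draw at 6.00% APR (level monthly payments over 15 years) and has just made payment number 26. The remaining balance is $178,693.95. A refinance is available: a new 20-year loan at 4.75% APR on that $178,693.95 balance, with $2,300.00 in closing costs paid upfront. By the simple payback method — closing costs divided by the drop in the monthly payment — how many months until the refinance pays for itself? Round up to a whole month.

5 months

Current payment = 197,500 × 6%/12 / (1 − (1+0.0050000)^−180) = $1,666.62.
Refinanced payment = 178,693.95 × 0.0039583 / (1 − (1+0.0039583)^−240) = $1,154.76.
Monthly savings = $1,666.62 − $1,154.76 = $511.86.
Break-even = $2,300.00 / $511.86 = 4.49 → 5 months.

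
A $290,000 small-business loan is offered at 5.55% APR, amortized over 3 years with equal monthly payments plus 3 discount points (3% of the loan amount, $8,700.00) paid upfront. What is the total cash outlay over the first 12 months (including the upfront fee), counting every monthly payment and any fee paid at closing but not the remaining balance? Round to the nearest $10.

$113,860

At 5.55% the monthly rate is 0.0046250, so the payment is 290,000 × 0.0046250 / (1 − 1.0046250^−36) = $8,763.35.
Total outlay = 12 × $8,763.35 + $8,700.00 = $113,860.20.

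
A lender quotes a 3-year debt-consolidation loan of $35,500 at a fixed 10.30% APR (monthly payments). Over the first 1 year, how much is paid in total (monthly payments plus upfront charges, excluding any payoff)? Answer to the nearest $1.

$13,806

Monthly rate = 10.3%/12 = 0.0085833; payment = 35,500 × 0.0085833 / (1 − (1+0.0085833)^−36) = $1,150.49.
Total outlay = 12 × $1,150.49 = $13,805.88.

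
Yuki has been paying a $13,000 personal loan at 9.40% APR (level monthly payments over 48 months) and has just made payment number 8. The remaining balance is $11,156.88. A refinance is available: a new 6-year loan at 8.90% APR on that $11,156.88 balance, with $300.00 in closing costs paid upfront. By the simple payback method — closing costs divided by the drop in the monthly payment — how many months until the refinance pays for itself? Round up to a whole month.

Current payment = 13,000 × 9.4%/12 / (1 − (1+0.0078333)^−48) = $325.98.
Refinanced payment = 11,156.88 × 0.0074167 / (1 − (1+0.0074167)^−72) = $200.56.
Monthly savings = $325.98 − $200.56 = $125.42.
Break-even = $300.00 / $125.42 = 2.39 → 3 months.

3 months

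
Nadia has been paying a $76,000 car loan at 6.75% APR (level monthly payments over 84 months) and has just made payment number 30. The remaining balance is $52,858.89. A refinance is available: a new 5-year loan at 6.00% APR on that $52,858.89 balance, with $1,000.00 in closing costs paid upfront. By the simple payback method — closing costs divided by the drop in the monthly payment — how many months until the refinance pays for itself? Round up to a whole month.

Current payment = 76,000 × 6.75%/12 / (1 − (1+0.0056250)^−84) = $1,137.78.
Refinanced payment = 52,858.89 × 0.0050000 / (1 − (1+0.0050000)^−60) = $1,021.91.
Monthly savings = $1,137.78 − $1,021.91 = $115.87.
Break-even = $1,000.00 / $115.87 = 8.63 → 9 months.

9 months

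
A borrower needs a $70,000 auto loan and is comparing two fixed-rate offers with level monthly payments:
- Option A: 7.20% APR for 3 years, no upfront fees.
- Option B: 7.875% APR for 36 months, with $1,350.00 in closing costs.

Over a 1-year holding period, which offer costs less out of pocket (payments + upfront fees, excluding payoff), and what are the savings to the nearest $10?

Option A by $1,610

Option A: at 7.20% the monthly rate is 0.0060000, so the payment is 70,000 × 0.0060000 / (1 − 1.0060000^−36) = $2,167.80.
Option B: monthly rate = 7.875%/12 = 0.0065625; payment = 70,000 × 0.0065625 / (1 − (1+0.0065625)^−36) = $2,189.51.
Over 12 months: Option A costs 12 × $2,167.80 = $26,013.60; Option B costs 12 × $2,189.51 + $1,350.00 = $27,624.12.
Option A is cheaper by $27,624.12 − $26,013.60 = $1,610.52.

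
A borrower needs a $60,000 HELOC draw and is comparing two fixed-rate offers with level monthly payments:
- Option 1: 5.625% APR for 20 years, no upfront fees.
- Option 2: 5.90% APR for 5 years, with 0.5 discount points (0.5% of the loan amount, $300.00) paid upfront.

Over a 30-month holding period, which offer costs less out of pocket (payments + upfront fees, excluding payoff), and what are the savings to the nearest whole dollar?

Option 1 by $22,506

Option 1: monthly rate = 5.625%/12 = 0.0046875; payment = 60,000 × 0.0046875 / (1 − (1+0.0046875)^−240) = $416.98.
Option 2: at 5.90% the monthly rate is 0.0049167, so the payment is 60,000 × 0.0049167 / (1 − 1.0049167^−60) = $1,157.18.
Over 30 months: Option 1 costs 30 × $416.98 = $12,509.40; Option 2 costs 30 × $1,157.18 + $300.00 = $35,015.40.
Option 1 is cheaper by $35,015.40 − $12,509.40 = $22,506.00.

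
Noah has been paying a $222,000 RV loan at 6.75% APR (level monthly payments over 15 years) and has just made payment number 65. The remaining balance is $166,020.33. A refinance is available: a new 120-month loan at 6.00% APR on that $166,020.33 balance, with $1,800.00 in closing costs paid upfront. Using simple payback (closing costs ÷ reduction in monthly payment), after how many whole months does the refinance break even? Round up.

15 months

Current payment = 222,000 × 6.75%/12 / (1 − (1+0.0056250)^−180) = $1,964.50.
Refinanced payment = 166,020.33 × 0.0050000 / (1 − (1+0.0050000)^−120) = $1,843.17.
Monthly savings = $1,964.50 − $1,843.17 = $121.33.
Break-even = $1,800.00 / $121.33 = 14.84 → 15 months.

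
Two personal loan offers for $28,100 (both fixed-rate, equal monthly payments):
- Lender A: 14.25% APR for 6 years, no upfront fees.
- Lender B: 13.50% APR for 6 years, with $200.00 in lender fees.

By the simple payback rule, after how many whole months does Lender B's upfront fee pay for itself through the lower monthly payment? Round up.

18 months

Lender A: monthly rate = 14.25%/12 = 0.0118750; payment = 28,100 × 0.0118750 / (1 − (1+0.0118750)^−72) = $582.79.
Lender B: at 13.50% the monthly rate is 0.0112500, so the payment is 28,100 × 0.0112500 / (1 − 1.0112500^−72) = $571.52.
Monthly savings = $582.79 − $571.52 = $11.27.
Break-even = $200.00 / $11.27 = 17.75 → 18 months.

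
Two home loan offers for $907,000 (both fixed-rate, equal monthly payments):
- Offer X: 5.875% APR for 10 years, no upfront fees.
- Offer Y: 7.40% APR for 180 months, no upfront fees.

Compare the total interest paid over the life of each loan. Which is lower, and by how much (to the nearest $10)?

Offer X: monthly rate = 5.875%/12 = 0.0048958; payment = 907,000 × 0.0048958 / (1 − (1+0.0048958)^−120) = $10,012.72.
Total interest on Offer X = 120 × $10,012.72 − $907,000 = $294,526.40.
Offer Y: monthly rate = 7.4%/12 = 0.0061667; payment = 907,000 × 0.0061667 / (1 − (1+0.0061667)^−180) = $8,356.54.
Total interest on Offer Y = 180 × $8,356.54 − $907,000 = $597,177.20.
Offer X is lower by $302,650.80.

Offer X by $302,650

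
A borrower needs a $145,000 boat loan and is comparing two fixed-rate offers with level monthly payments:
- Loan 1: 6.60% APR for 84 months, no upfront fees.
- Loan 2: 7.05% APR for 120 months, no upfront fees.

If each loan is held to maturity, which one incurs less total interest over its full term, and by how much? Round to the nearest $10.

Loan 1: monthly rate = 6.6%/12 = 0.0055000; payment = 145,000 × 0.0055000 / (1 − (1+0.0055000)^−84) = $2,160.19.
Total interest on Loan 1 = 84 × $2,160.19 − $145,000 = $36,455.96.
Loan 2: at 7.05% the monthly rate is 0.0058750, so the payment is 145,000 × 0.0058750 / (1 − 1.0058750^−120) = $1,687.31.
Total interest on Loan 2 = 120 × $1,687.31 − $145,000 = $57,477.20.
Loan 1 is lower by $21,021.24.

Loan 1 by $21,020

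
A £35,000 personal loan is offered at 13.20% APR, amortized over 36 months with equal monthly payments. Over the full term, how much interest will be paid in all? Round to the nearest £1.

Monthly rate = 13.2%/12 = 0.0110000; payment = 35,000 × 0.0110000 / (1 − (1+0.0110000)^−36) = £1,182.66.
Total paid = 36 × £1,182.66 = £42,575.76; interest = £42,575.76 − £35,000 = £7,575.76.

£7,576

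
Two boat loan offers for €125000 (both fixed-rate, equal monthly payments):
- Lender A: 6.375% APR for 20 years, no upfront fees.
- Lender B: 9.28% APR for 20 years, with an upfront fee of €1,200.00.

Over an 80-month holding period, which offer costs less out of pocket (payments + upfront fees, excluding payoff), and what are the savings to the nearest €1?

Lender A: at 6.375% the monthly rate is 0.0053125, so the payment is 125,000 × 0.0053125 / (1 − 1.0053125^−240) = €922.79.
Lender B: monthly rate = 9.28%/12 = 0.0077333; payment = 125,000 × 0.0077333 / (1 − (1+0.0077333)^−240) = €1,147.27.
Over 80 months: Lender A costs 80 × €922.79 = €73,823.20; Lender B costs 80 × €1,147.27 + €1,200.00 = €92,981.60.
Lender A is cheaper by €92,981.60 − €73,823.20 = €19,158.40.

Lender A by €19,158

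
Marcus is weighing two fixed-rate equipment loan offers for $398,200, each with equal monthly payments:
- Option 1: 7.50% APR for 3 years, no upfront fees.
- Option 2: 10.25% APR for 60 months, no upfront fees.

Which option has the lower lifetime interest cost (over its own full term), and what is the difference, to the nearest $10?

Option 1 by $64,660

Option 1: monthly rate = 7.5%/12 = 0.0062500; payment = 398,200 × 0.0062500 / (1 − (1+0.0062500)^−36) = $12,386.50.
Total interest on Option 1 = 36 × $12,386.50 − $398,200 = $47,714.00.
Option 2: monthly rate = 10.25%/12 = 0.0085417; payment = 398,200 × 0.0085417 / (1 − (1+0.0085417)^−60) = $8,509.64.
Total interest on Option 2 = 60 × $8,509.64 − $398,200 = $112,378.40.
Option 1 is lower by $64,664.40.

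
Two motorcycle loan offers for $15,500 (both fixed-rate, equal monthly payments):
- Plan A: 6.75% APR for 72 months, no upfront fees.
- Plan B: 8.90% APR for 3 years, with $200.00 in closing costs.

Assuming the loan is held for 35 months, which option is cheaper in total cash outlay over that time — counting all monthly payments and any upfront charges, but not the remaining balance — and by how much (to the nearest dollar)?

Plan A by $8,242

Plan A: monthly rate = 6.75%/12 = 0.0056250; payment = 15,500 × 0.0056250 / (1 − (1+0.0056250)^−72) = $262.40.
Plan B: monthly rate = 8.9%/12 = 0.0074167; payment = 15,500 × 0.0074167 / (1 − (1+0.0074167)^−36) = $492.17.
Over 35 months: Plan A costs 35 × $262.40 = $9,184.00; Plan B costs 35 × $492.17 + $200.00 = $17,425.95.
Plan A is cheaper by $17,425.95 − $9,184.00 = $8,241.95.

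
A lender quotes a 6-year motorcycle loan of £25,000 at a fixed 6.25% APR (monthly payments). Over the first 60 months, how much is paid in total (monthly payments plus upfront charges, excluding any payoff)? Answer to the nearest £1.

£25,037

Monthly rate = 6.25%/12 = 0.0052083; payment = 25,000 × 0.0052083 / (1 − (1+0.0052083)^−72) = £417.28.
Total outlay = 60 × £417.28 = £25,036.80.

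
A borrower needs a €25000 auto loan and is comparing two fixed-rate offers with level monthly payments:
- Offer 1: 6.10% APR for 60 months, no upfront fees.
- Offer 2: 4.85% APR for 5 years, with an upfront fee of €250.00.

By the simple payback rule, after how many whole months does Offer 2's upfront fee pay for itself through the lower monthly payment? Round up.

Offer 1: at 6.10% the monthly rate is 0.0050833, so the payment is 25,000 × 0.0050833 / (1 − 1.0050833^−60) = €484.48.
Offer 2: at 4.85% the monthly rate is 0.0040417, so the payment is 25,000 × 0.0040417 / (1 − 1.0040417^−60) = €470.06.
Monthly savings = €484.48 − €470.06 = €14.42.
Break-even = €250.00 / €14.42 = 17.34 → 18 months.

18 months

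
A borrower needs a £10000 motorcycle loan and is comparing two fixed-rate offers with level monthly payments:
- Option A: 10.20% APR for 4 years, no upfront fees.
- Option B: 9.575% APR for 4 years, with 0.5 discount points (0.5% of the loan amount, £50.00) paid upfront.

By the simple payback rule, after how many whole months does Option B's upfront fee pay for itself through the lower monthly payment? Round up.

17 months

Option A: monthly rate = 10.2%/12 = 0.0085000; payment = 10,000 × 0.0085000 / (1 − (1+0.0085000)^−48) = £254.59.
Option B: at 9.575% the monthly rate is 0.0079792, so the payment is 10,000 × 0.0079792 / (1 − 1.0079792^−48) = £251.59.
Monthly savings = £254.59 − £251.59 = £3.00.
Break-even = £50.00 / £3.00 = 16.67 → 17 months.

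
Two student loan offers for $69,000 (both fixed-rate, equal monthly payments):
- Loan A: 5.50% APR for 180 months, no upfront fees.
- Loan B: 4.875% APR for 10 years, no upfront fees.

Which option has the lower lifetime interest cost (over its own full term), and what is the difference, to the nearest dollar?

Loan A: monthly rate = 5.5%/12 = 0.0045833; payment = 69,000 × 0.0045833 / (1 − (1+0.0045833)^−180) = $563.79.
Total interest on Loan A = 180 × $563.79 − $69,000 = $32,482.20.
Loan B: at 4.875% the monthly rate is 0.0040625, so the payment is 69,000 × 0.0040625 / (1 − 1.0040625^−120) = $727.64.
Total interest on Loan B = 120 × $727.64 − $69,000 = $18,316.80.
Loan B is lower by $14,165.40.

Loan B by $14,165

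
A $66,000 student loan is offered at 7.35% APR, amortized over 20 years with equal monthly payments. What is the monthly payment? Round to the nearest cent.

$525.65

At 7.35% the monthly rate is 0.0061250, so the payment is 66,000 × 0.0061250 / (1 − 1.0061250^−240) = $525.65.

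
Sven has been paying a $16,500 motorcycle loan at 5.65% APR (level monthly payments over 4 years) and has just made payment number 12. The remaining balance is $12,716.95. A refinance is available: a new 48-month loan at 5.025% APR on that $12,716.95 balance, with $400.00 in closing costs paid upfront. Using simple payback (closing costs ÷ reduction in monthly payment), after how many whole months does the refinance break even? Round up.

5 months

Current payment = 16,500 × 5.65%/12 / (1 − (1+0.0047083)^−48) = $384.86.
Refinanced payment = 12,716.95 × 0.0041875 / (1 − (1+0.0041875)^−48) = $293.01.
Monthly savings = $384.86 − $293.01 = $91.85.
Break-even = $400.00 / $91.85 = 4.35 → 5 months.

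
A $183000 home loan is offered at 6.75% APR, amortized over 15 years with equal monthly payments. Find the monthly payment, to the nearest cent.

Monthly rate = 6.75%/12 = 0.0056250; payment = 183,000 × 0.0056250 / (1 − (1+0.0056250)^−180) = $1,619.38.

$1,619.38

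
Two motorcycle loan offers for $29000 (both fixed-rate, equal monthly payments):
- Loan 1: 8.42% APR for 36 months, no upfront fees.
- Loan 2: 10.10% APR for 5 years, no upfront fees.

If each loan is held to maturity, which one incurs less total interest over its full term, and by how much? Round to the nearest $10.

Loan 1: at 8.42% the monthly rate is 0.0070167, so the payment is 29,000 × 0.0070167 / (1 − 1.0070167^−36) = $914.38.
Total interest on Loan 1 = 36 × $914.38 − $29,000 = $3,917.68.
Loan 2: monthly rate = 10.1%/12 = 0.0084167; payment = 29,000 × 0.0084167 / (1 − (1+0.0084167)^−60) = $617.59.
Total interest on Loan 2 = 60 × $617.59 − $29,000 = $8,055.40.
Loan 1 is lower by $4,137.72.

Loan 1 by $4,140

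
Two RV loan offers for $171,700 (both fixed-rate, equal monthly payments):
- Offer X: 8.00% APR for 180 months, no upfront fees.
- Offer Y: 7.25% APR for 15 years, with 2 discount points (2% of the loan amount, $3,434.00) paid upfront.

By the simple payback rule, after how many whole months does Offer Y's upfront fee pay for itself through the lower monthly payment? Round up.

47 months

Offer X: at 8.00% the monthly rate is 0.0066667, so the payment is 171,700 × 0.0066667 / (1 − 1.0066667^−180) = $1,640.85.
Offer Y: monthly rate = 7.25%/12 = 0.0060417; payment = 171,700 × 0.0060417 / (1 − (1+0.0060417)^−180) = $1,567.39.
Monthly savings = $1,640.85 − $1,567.39 = $73.46.
Break-even = $3,434.00 / $73.46 = 46.75 → 47 months.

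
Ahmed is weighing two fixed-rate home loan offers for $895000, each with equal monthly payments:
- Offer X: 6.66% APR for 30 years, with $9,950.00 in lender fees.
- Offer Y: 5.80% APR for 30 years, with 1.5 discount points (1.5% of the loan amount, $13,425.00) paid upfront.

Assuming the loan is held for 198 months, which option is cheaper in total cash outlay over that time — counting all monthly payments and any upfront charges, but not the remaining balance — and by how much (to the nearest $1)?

Offer X: monthly rate = 6.66%/12 = 0.0055500; payment = 895,000 × 0.0055500 / (1 − (1+0.0055500)^−360) = $5,751.51.
Offer Y: at 5.80% the monthly rate is 0.0048333, so the payment is 895,000 × 0.0048333 / (1 − 1.0048333^−360) = $5,251.44.
Over 198 months: Offer X costs 198 × $5,751.51 + $9,950.00 = $1,148,748.98; Offer Y costs 198 × $5,251.44 + $13,425.00 = $1,053,210.12.
Offer Y is cheaper by $1,148,748.98 − $1,053,210.12 = $95,538.86.

Offer Y by $95,539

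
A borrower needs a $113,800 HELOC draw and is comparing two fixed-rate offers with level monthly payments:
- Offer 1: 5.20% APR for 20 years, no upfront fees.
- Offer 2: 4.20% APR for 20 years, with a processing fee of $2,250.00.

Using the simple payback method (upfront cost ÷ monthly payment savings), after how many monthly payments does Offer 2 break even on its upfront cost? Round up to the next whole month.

Offer 1: at 5.20% the monthly rate is 0.0043333, so the payment is 113,800 × 0.0043333 / (1 − 1.0043333^−240) = $763.66.
Offer 2: at 4.20% the monthly rate is 0.0035000, so the payment is 113,800 × 0.0035000 / (1 − 1.0035000^−240) = $701.66.
Monthly savings = $763.66 − $701.66 = $62.00.
Break-even = $2,250.00 / $62.00 = 36.29 → 37 months.

37 months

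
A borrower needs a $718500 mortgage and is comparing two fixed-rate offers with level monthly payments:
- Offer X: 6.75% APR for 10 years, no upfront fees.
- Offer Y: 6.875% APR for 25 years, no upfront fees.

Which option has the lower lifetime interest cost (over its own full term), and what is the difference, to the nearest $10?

Offer X by $516,300

Offer X: at 6.75% the monthly rate is 0.0056250, so the payment is 718,500 × 0.0056250 / (1 − 1.0056250^−120) = $8,250.11.
Total interest on Offer X = 120 × $8,250.11 − $718,500 = $271,513.20.
Offer Y: monthly rate = 6.875%/12 = 0.0057292; payment = 718,500 × 0.0057292 / (1 − (1+0.0057292)^−300) = $5,021.06.
Total interest on Offer Y = 300 × $5,021.06 − $718,500 = $787,818.00.
Offer X is lower by $516,304.80.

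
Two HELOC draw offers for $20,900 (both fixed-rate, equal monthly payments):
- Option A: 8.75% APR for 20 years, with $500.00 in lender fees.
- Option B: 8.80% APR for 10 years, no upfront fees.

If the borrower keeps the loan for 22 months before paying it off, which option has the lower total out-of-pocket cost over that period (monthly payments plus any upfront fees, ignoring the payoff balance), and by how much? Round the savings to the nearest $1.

Option A by $1,212

Option A: monthly rate = 8.75%/12 = 0.0072917; payment = 20,900 × 0.0072917 / (1 − (1+0.0072917)^−240) = $184.70.
Option B: at 8.80% the monthly rate is 0.0073333, so the payment is 20,900 × 0.0073333 / (1 − 1.0073333^−120) = $262.50.
Over 22 months: Option A costs 22 × $184.70 + $500.00 = $4,563.40; Option B costs 22 × $262.50 = $5,775.00.
Option A is cheaper by $5,775.00 − $4,563.40 = $1,211.60.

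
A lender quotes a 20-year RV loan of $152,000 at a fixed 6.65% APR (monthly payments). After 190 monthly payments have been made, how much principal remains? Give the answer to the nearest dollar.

$49,959

With monthly rate i = 6.65%/12 = 0.0055417, the balance after k of n payments is P · [(1+i)^n − (1+i)^k] / [(1+i)^n − 1].
(1+0.0055417)^240 = 3.76718618 and (1+0.0055417)^190 = 2.85767953, so the balance is 152,000 × (3.76718618 − 2.85767953) / (3.76718618 − 1) = $49,958.69.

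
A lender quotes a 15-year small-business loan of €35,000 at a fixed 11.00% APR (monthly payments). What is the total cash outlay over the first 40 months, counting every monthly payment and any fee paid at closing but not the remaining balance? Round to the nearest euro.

Monthly rate = 11%/12 = 0.0091667; payment = 35,000 × 0.0091667 / (1 − (1+0.0091667)^−180) = €397.81.
Total outlay = 40 × €397.81 = €15,912.40.

€15,912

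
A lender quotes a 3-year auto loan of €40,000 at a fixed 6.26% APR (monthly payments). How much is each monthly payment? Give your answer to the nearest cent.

€1,221.60

Monthly rate = 6.26%/12 = 0.0052167; payment = 40,000 × 0.0052167 / (1 − (1+0.0052167)^−36) = €1,221.60.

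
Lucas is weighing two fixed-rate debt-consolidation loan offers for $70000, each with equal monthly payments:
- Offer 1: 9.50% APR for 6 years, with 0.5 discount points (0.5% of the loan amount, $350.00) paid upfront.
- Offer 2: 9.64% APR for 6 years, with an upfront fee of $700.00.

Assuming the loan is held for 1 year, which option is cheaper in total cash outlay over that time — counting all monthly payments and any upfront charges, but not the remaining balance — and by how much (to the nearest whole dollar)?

Offer 1 by $409

Offer 1: at 9.50% the monthly rate is 0.0079167, so the payment is 70,000 × 0.0079167 / (1 − 1.0079167^−72) = $1,279.23.
Offer 2: at 9.64% the monthly rate is 0.0080333, so the payment is 70,000 × 0.0080333 / (1 − 1.0080333^−72) = $1,284.14.
Over 12 months: Offer 1 costs 12 × $1,279.23 + $350.00 = $15,700.76; Offer 2 costs 12 × $1,284.14 + $700.00 = $16,109.68.
Offer 1 is cheaper by $16,109.68 − $15,700.76 = $408.92.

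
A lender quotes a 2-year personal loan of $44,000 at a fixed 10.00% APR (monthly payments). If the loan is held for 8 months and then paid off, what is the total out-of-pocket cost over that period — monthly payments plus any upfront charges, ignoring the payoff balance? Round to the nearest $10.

Monthly rate = 10%/12 = 0.0083333; payment = 44,000 × 0.0083333 / (1 − (1+0.0083333)^−24) = $2,030.38.
Total outlay = 8 × $2,030.38 = $16,243.04.

$16,240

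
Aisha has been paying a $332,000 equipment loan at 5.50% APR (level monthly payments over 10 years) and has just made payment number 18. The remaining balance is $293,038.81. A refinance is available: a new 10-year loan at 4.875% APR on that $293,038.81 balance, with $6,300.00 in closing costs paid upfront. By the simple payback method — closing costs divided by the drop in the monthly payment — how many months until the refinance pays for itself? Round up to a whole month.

Current payment = 332,000 × 5.5%/12 / (1 − (1+0.0045833)^−120) = $3,603.07.
Refinanced payment = 293,038.81 × 0.0040625 / (1 − (1+0.0040625)^−120) = $3,090.26.
Monthly savings = $3,603.07 − $3,090.26 = $512.81.
Break-even = $6,300.00 / $512.81 = 12.29 → 13 months.

13 months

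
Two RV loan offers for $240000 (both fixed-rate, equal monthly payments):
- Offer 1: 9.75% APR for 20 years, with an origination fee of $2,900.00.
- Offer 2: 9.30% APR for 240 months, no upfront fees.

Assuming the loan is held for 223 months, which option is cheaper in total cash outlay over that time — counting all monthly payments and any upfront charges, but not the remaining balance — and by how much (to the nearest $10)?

Offer 1: at 9.75% the monthly rate is 0.0081250, so the payment is 240,000 × 0.0081250 / (1 − 1.0081250^−240) = $2,276.44.
Offer 2: monthly rate = 9.3%/12 = 0.0077500; payment = 240,000 × 0.0077500 / (1 − (1+0.0077500)^−240) = $2,205.86.
Over 223 months: Offer 1 costs 223 × $2,276.44 + $2,900.00 = $510,546.12; Offer 2 costs 223 × $2,205.86 = $491,906.78.
Offer 2 is cheaper by $510,546.12 − $491,906.78 = $18,639.34.

Offer 2 by $18,640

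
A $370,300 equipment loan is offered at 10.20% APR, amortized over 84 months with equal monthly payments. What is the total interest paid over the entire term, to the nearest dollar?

Monthly rate = 10.2%/12 = 0.0085000; payment = 370,300 × 0.0085000 / (1 − (1+0.0085000)^−84) = $6,185.75.
Total paid = 84 × $6,185.75 = $519,603.00; interest = $519,603.00 − $370,300 = $149,303.00.

$149,303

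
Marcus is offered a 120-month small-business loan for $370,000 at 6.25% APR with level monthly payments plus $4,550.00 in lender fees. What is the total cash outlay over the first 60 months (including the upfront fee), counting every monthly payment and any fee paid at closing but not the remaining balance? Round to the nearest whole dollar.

$253,812

At 6.25% the monthly rate is 0.0052083, so the payment is 370,000 × 0.0052083 / (1 − 1.0052083^−120) = $4,154.36.
Total outlay = 60 × $4,154.36 + $4,550.00 = $253,811.60.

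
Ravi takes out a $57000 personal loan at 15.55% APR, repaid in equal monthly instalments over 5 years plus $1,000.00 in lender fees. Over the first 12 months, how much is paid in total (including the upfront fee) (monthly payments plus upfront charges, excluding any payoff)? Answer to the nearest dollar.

At 15.55% the monthly rate is 0.0129583, so the payment is 57,000 × 0.0129583 / (1 − 1.0129583^−60) = $1,372.54.
Total outlay = 12 × $1,372.54 + $1,000.00 = $17,470.48.

$17,470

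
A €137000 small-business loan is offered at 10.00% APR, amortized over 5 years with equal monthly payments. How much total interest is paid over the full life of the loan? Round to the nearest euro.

At 10.00% the monthly rate is 0.0083333, so the payment is 137,000 × 0.0083333 / (1 − 1.0083333^−60) = €2,910.85.
Total paid = 60 × €2,910.85 = €174,651.00; interest = €174,651.00 − €137,000 = €37,651.00.

€37,651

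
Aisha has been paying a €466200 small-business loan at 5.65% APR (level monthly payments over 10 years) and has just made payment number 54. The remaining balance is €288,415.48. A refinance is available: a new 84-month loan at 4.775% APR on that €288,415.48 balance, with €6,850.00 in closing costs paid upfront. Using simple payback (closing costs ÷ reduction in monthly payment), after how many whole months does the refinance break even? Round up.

7 months

Current payment = 466,200 × 5.65%/12 / (1 − (1+0.0047083)^−120) = €5,094.22.
Refinanced payment = 288,415.48 × 0.0039792 / (1 − (1+0.0039792)^−84) = €4,046.02.
Monthly savings = €5,094.22 − €4,046.02 = €1,048.20.
Break-even = €6,850.00 / €1,048.20 = 6.54 → 7 months.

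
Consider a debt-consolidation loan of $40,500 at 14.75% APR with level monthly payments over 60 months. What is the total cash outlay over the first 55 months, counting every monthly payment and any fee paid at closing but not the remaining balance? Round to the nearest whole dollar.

At 14.75% the monthly rate is 0.0122917, so the payment is 40,500 × 0.0122917 / (1 − 1.0122917^−60) = $958.19.
Total outlay = 55 × $958.19 = $52,700.45.

$52,700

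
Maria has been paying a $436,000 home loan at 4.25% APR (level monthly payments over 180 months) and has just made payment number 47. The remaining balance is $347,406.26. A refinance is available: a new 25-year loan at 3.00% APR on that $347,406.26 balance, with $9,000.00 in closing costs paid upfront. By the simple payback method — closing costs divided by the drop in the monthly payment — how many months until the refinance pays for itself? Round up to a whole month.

Current payment = 436,000 × 4.25%/12 / (1 − (1+0.0035417)^−180) = $3,279.93.
Refinanced payment = 347,406.26 × 0.0025000 / (1 − (1+0.0025000)^−300) = $1,647.44.
Monthly savings = $3,279.93 − $1,647.44 = $1,632.49.
Break-even = $9,000.00 / $1,632.49 = 5.51 → 6 months.

6 months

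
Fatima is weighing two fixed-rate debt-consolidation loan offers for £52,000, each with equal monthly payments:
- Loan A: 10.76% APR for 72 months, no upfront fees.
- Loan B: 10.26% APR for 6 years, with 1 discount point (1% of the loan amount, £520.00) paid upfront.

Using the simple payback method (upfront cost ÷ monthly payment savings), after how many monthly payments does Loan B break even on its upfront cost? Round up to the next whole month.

Loan A: monthly rate = 10.76%/12 = 0.0089667; payment = 52,000 × 0.0089667 / (1 − (1+0.0089667)^−72) = £983.39.
Loan B: monthly rate = 10.26%/12 = 0.0085500; payment = 52,000 × 0.0085500 / (1 − (1+0.0085500)^−72) = £970.18.
Monthly savings = £983.39 − £970.18 = £13.21.
Break-even = £520.00 / £13.21 = 39.36 → 40 months.

40 months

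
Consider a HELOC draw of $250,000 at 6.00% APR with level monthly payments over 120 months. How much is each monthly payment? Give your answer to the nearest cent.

$2,775.51

Monthly rate = 6%/12 = 0.0050000; payment = 250,000 × 0.0050000 / (1 − (1+0.0050000)^−120) = $2,775.51.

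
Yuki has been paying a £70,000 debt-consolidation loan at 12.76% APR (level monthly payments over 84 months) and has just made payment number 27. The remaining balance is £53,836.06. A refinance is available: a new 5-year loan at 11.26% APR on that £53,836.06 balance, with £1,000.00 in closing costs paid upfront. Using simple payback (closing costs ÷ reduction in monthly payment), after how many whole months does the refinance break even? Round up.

12 months

Current payment = 70,000 × 12.76%/12 / (1 − (1+0.0106333)^−84) = £1,264.32.
Refinanced payment = 53,836.06 × 0.0093833 / (1 − (1+0.0093833)^−60) = £1,177.52.
Monthly savings = £1,264.32 − £1,177.52 = £86.80.
Break-even = £1,000.00 / £86.80 = 11.52 → 12 months.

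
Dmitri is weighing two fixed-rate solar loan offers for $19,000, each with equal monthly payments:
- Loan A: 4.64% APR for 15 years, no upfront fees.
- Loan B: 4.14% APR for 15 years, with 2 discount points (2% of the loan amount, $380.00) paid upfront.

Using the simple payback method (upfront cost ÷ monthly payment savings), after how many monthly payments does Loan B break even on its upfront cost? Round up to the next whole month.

Loan A: monthly rate = 4.64%/12 = 0.0038667; payment = 19,000 × 0.0038667 / (1 − (1+0.0038667)^−180) = $146.71.
Loan B: at 4.14% the monthly rate is 0.0034500, so the payment is 19,000 × 0.0034500 / (1 − 1.0034500^−180) = $141.88.
Monthly savings = $146.71 − $141.88 = $4.83.
Break-even = $380.00 / $4.83 = 78.67 → 79 months.

79 months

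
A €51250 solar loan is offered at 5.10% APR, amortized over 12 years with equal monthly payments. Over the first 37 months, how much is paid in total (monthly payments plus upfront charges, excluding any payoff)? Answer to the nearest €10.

€17,630

At 5.10% the monthly rate is 0.0042500, so the payment is 51,250 × 0.0042500 / (1 − 1.0042500^−144) = €476.58.
Total outlay = 37 × €476.58 = €17,633.46.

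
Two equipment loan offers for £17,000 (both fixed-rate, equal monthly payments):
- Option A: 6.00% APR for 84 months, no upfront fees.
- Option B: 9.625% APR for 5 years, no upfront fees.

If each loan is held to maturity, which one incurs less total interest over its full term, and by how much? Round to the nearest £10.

Option A: monthly rate = 6%/12 = 0.0050000; payment = 17,000 × 0.0050000 / (1 − (1+0.0050000)^−84) = £248.35.
Total interest on Option A = 84 × £248.35 − £17,000 = £3,861.40.
Option B: monthly rate = 9.625%/12 = 0.0080208; payment = 17,000 × 0.0080208 / (1 − (1+0.0080208)^−60) = £358.07.
Total interest on Option B = 60 × £358.07 − £17,000 = £4,484.20.
Option A is lower by £622.80.

Option A by £620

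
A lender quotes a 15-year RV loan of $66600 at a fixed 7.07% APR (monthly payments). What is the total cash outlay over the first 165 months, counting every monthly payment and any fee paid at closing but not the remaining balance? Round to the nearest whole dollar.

Monthly rate = 7.07%/12 = 0.0058917; payment = 66,600 × 0.0058917 / (1 − (1+0.0058917)^−180) = $601.23.
Total outlay = 165 × $601.23 = $99,202.95.

$99,203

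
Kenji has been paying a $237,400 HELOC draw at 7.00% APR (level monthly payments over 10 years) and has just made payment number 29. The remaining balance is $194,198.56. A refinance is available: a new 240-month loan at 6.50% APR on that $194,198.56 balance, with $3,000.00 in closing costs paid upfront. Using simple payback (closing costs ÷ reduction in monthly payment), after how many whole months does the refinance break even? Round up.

3 months

Current payment = 237,400 × 7%/12 / (1 − (1+0.0058333)^−120) = $2,756.42.
Refinanced payment = 194,198.56 × 0.0054167 / (1 − (1+0.0054167)^−240) = $1,447.89.
Monthly savings = $2,756.42 − $1,447.89 = $1,308.53.
Break-even = $3,000.00 / $1,308.53 = 2.29 → 3 months.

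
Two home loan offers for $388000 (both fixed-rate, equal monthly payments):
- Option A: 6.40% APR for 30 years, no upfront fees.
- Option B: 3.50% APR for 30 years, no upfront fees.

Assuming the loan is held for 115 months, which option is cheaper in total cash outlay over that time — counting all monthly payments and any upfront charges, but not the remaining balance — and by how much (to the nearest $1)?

Option A: at 6.40% the monthly rate is 0.0053333, so the payment is 388,000 × 0.0053333 / (1 − 1.0053333^−360) = $2,426.96.
Option B: at 3.50% the monthly rate is 0.0029167, so the payment is 388,000 × 0.0029167 / (1 − 1.0029167^−360) = $1,742.29.
Over 115 months: Option A costs 115 × $2,426.96 = $279,100.40; Option B costs 115 × $1,742.29 = $200,363.35.
Option B is cheaper by $279,100.40 − $200,363.35 = $78,737.05.

Option B by $78,737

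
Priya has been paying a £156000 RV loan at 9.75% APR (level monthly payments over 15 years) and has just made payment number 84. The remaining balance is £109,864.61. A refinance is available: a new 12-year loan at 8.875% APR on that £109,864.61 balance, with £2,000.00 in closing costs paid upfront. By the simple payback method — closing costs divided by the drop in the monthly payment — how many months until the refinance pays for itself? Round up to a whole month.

Current payment = 156,000 × 9.75%/12 / (1 − (1+0.0081250)^−180) = £1,652.61.
Refinanced payment = 109,864.61 × 0.0073958 / (1 − (1+0.0073958)^−144) = £1,242.57.
Monthly savings = £1,652.61 − £1,242.57 = £410.04.
Break-even = £2,000.00 / £410.04 = 4.88 → 5 months.

5 months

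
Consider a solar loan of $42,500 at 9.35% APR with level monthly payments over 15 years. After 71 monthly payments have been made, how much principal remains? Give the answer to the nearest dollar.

With monthly rate i = 9.35%/12 = 0.0077917, the balance after k of n payments is P · [(1+i)^n − (1+i)^k] / [(1+i)^n − 1].
(1+0.0077917)^180 = 4.04331262 and (1+0.0077917)^71 = 1.73509862, so the balance is 42,500 × (4.04331262 − 1.73509862) / (4.04331262 − 1) = $32,234.31.

$32,234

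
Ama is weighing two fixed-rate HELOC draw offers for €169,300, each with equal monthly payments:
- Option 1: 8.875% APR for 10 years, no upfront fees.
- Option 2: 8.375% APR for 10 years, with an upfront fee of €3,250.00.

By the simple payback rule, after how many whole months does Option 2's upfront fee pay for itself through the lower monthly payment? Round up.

Option 1: monthly rate = 8.875%/12 = 0.0073958; payment = 169,300 × 0.0073958 / (1 − (1+0.0073958)^−120) = €2,133.18.
Option 2: monthly rate = 8.375%/12 = 0.0069792; payment = 169,300 × 0.0069792 / (1 − (1+0.0069792)^−120) = €2,087.78.
Monthly savings = €2,133.18 − €2,087.78 = €45.40.
Break-even = €3,250.00 / €45.40 = 71.59 → 72 months.

72 months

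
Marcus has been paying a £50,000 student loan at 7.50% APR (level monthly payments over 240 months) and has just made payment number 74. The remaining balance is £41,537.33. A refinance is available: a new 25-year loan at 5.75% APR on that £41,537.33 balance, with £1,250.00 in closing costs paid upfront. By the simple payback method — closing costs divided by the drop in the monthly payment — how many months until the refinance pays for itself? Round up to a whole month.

9 months

Current payment = 50,000 × 7.5%/12 / (1 − (1+0.0062500)^−240) = £402.80.
Refinanced payment = 41,537.33 × 0.0047917 / (1 − (1+0.0047917)^−300) = £261.31.
Monthly savings = £402.80 − £261.31 = £141.49.
Break-even = £1,250.00 / £141.49 = 8.83 → 9 months.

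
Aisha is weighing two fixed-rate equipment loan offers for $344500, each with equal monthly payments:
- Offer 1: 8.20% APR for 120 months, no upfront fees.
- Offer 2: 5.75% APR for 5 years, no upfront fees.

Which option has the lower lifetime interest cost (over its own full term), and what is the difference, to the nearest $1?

Offer 1: monthly rate = 8.2%/12 = 0.0068333; payment = 344,500 × 0.0068333 / (1 − (1+0.0068333)^−120) = $4,216.23.
Total interest on Offer 1 = 120 × $4,216.23 − $344,500 = $161,447.60.
Offer 2: monthly rate = 5.75%/12 = 0.0047917; payment = 344,500 × 0.0047917 / (1 − (1+0.0047917)^−60) = $6,620.18.
Total interest on Offer 2 = 60 × $6,620.18 − $344,500 = $52,710.80.
Offer 2 is lower by $108,736.80.

Offer 2 by $108,737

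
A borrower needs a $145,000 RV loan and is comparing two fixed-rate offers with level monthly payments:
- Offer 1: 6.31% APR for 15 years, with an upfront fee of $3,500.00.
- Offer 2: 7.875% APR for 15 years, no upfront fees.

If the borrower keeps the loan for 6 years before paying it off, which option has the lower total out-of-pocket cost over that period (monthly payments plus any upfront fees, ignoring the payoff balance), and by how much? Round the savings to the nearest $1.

Offer 1 by $5,661

Offer 1: at 6.31% the monthly rate is 0.0052583, so the payment is 145,000 × 0.0052583 / (1 − 1.0052583^−180) = $1,248.01.
Offer 2: monthly rate = 7.875%/12 = 0.0065625; payment = 145,000 × 0.0065625 / (1 − (1+0.0065625)^−180) = $1,375.25.
Over 72 months: Offer 1 costs 72 × $1,248.01 + $3,500.00 = $93,356.72; Offer 2 costs 72 × $1,375.25 = $99,018.00.
Offer 1 is cheaper by $99,018.00 − $93,356.72 = $5,661.28.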